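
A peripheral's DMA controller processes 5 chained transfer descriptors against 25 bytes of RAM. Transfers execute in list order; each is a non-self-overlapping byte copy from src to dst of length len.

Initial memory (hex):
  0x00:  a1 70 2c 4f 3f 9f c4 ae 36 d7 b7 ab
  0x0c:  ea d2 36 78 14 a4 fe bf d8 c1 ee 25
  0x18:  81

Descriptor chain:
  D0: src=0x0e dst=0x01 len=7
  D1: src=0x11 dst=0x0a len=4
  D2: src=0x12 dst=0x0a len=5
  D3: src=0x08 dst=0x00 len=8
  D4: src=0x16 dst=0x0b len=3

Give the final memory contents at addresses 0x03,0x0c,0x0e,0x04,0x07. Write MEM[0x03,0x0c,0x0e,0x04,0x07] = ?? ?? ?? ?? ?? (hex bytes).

MEM[0x03,0x0c,0x0e,0x04,0x07] = bf 25 ee d8 78

  after D0: wrote 7B at 0x01 = 367814a4febfd8
  after D1: wrote 4B at 0x0a = a4febfd8
  after D2: wrote 5B at 0x0a = febfd8c1ee
  after D3: wrote 8B at 0x00 = 36d7febfd8c1ee78
  after D4: wrote 3B at 0x0b = ee2581
query mem[0x03]=0xbf, mem[0x0c]=0x25, mem[0x0e]=0xee, mem[0x04]=0xd8, mem[0x07]=0x78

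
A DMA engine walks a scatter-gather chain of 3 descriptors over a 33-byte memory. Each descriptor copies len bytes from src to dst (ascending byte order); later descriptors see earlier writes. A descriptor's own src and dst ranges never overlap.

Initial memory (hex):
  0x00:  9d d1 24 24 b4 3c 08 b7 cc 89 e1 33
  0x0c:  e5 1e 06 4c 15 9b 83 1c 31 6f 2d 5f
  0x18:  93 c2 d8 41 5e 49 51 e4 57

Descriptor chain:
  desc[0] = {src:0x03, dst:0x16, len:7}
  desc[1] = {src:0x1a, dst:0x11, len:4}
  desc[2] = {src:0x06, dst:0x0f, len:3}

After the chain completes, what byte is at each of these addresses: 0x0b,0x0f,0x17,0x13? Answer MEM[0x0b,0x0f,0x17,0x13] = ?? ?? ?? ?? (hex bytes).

  after D0: wrote 7B at 0x16 = 24b43c08b7cc89
  after D1: wrote 4B at 0x11 = b7cc8949
  after D2: wrote 3B at 0x0f = 08b7cc
query mem[0x0b]=0x33, mem[0x0f]=0x08, mem[0x17]=0xb4, mem[0x13]=0x89

MEM[0x0b,0x0f,0x17,0x13] = 33 08 b4 89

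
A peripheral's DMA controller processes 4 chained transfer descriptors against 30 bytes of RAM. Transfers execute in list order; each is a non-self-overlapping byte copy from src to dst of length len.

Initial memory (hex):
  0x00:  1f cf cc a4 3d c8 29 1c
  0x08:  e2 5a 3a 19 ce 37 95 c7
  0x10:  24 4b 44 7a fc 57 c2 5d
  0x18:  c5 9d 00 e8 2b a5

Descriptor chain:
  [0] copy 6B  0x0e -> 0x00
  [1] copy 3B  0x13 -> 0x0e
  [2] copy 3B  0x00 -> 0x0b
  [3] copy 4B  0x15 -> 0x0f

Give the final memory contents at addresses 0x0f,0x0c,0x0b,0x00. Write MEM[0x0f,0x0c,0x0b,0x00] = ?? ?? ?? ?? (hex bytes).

D0: mem[0x00..0x05] <- [95 c7 24 4b 44 7a]
D1: mem[0x0e..0x10] <- [7a fc 57]
D2: mem[0x0b..0x0d] <- [95 c7 24]
D3: mem[0x0f..0x12] <- [57 c2 5d c5]
query mem[0x0f]=0x57, mem[0x0c]=0xc7, mem[0x0b]=0x95, mem[0x00]=0x95

MEM[0x0f,0x0c,0x0b,0x00] = 57 c7 95 95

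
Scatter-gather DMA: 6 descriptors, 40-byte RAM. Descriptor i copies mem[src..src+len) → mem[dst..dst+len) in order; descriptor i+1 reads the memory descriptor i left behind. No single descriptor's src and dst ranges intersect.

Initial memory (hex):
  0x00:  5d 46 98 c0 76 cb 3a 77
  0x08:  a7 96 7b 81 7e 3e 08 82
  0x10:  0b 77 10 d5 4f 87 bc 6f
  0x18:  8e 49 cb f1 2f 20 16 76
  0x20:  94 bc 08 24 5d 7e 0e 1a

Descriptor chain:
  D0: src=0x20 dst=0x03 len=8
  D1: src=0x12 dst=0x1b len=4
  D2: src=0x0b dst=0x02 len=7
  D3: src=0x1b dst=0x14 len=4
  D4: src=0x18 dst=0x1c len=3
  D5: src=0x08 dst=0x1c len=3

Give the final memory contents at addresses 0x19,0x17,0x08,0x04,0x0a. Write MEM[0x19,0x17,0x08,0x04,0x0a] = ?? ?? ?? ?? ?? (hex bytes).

MEM[0x19,0x17,0x08,0x04,0x0a] = 49 87 77 3e 1a

[0] 0x20->0x03 len=8 : 94 bc 08 24 5d 7e 0e 1a
[1] 0x12->0x1b len=4 : 10 d5 4f 87
[2] 0x0b->0x02 len=7 : 81 7e 3e 08 82 0b 77
[3] 0x1b->0x14 len=4 : 10 d5 4f 87
[4] 0x18->0x1c len=3 : 8e 49 cb
[5] 0x08->0x1c len=3 : 77 0e 1a
query mem[0x19]=0x49, mem[0x17]=0x87, mem[0x08]=0x77, mem[0x04]=0x3e, mem[0x0a]=0x1a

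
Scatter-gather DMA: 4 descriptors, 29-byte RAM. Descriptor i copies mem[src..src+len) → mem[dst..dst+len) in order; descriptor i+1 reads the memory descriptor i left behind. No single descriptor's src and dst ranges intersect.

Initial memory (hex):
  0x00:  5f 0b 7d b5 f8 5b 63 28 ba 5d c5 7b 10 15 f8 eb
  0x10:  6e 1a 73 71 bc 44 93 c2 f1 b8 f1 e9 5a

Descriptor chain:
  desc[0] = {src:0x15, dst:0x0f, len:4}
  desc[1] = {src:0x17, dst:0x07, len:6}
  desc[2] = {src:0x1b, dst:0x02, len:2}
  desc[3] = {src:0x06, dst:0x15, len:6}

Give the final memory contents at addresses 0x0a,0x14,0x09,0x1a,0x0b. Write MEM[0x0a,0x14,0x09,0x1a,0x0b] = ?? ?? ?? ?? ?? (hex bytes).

MEM[0x0a,0x14,0x09,0x1a,0x0b] = f1 bc b8 e9 e9

  after D0: wrote 4B at 0x0f = 4493c2f1
  after D1: wrote 6B at 0x07 = c2f1b8f1e95a
  after D2: wrote 2B at 0x02 = e95a
  after D3: wrote 6B at 0x15 = 63c2f1b8f1e9
query mem[0x0a]=0xf1, mem[0x14]=0xbc, mem[0x09]=0xb8, mem[0x1a]=0xe9, mem[0x0b]=0xe9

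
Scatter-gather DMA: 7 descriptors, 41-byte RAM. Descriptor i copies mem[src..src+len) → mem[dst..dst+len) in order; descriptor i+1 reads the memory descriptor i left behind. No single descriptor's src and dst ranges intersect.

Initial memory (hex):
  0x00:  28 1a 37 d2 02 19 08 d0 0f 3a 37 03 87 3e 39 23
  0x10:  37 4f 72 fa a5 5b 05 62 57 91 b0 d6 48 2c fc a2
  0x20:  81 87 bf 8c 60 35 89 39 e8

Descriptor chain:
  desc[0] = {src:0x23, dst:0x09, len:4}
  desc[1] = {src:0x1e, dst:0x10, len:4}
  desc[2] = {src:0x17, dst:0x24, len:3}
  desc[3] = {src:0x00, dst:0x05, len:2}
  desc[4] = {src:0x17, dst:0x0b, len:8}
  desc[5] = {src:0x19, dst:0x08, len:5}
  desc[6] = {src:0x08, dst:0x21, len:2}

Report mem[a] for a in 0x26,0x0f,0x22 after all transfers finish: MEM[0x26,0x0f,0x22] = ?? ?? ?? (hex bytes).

MEM[0x26,0x0f,0x22] = 91 d6 b0

D0: mem[0x09..0x0c] <- [8c 60 35 89]
D1: mem[0x10..0x13] <- [fc a2 81 87]
D2: mem[0x24..0x26] <- [62 57 91]
D3: mem[0x05..0x06] <- [28 1a]
D4: mem[0x0b..0x12] <- [62 57 91 b0 d6 48 2c fc]
D5: mem[0x08..0x0c] <- [91 b0 d6 48 2c]
D6: mem[0x21..0x22] <- [91 b0]
query mem[0x26]=0x91, mem[0x0f]=0xd6, mem[0x22]=0xb0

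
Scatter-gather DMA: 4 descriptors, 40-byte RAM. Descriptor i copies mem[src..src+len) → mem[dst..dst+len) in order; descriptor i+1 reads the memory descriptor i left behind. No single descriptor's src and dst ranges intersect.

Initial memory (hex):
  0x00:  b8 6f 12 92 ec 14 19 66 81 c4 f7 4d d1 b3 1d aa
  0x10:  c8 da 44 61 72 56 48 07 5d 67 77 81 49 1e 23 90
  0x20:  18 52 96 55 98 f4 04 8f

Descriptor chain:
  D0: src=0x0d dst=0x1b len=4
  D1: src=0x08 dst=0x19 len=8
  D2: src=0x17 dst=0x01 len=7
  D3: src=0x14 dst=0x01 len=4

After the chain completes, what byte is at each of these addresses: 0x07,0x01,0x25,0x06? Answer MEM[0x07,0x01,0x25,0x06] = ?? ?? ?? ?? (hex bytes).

D0: mem[0x1b..0x1e] <- [b3 1d aa c8]
D1: mem[0x19..0x20] <- [81 c4 f7 4d d1 b3 1d aa]
D2: mem[0x01..0x07] <- [07 5d 81 c4 f7 4d d1]
D3: mem[0x01..0x04] <- [72 56 48 07]
query mem[0x07]=0xd1, mem[0x01]=0x72, mem[0x25]=0xf4, mem[0x06]=0x4d

MEM[0x07,0x01,0x25,0x06] = d1 72 f4 4d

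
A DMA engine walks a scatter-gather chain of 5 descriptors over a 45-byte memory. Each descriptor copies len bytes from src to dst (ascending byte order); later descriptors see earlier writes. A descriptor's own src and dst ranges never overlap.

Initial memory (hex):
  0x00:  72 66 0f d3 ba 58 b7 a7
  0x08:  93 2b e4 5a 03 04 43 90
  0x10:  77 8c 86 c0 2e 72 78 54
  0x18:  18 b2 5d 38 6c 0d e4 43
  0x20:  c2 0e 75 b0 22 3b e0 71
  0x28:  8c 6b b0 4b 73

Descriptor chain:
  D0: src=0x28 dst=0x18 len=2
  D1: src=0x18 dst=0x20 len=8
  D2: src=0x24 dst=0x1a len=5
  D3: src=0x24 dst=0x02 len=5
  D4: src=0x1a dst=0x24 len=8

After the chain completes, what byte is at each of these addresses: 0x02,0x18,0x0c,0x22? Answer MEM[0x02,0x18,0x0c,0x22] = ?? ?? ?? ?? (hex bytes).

MEM[0x02,0x18,0x0c,0x22] = 6c 8c 03 5d

#0 dst[0x18+2] := {0x8c,0x6b}
#1 dst[0x20+8] := {0x8c,0x6b,0x5d,0x38,0x6c,0x0d,0xe4,0x43}
#2 dst[0x1a+5] := {0x6c,0x0d,0xe4,0x43,0x8c}
#3 dst[0x02+5] := {0x6c,0x0d,0xe4,0x43,0x8c}
#4 dst[0x24+8] := {0x6c,0x0d,0xe4,0x43,0x8c,0x43,0x8c,0x6b}
query mem[0x02]=0x6c, mem[0x18]=0x8c, mem[0x0c]=0x03, mem[0x22]=0x5d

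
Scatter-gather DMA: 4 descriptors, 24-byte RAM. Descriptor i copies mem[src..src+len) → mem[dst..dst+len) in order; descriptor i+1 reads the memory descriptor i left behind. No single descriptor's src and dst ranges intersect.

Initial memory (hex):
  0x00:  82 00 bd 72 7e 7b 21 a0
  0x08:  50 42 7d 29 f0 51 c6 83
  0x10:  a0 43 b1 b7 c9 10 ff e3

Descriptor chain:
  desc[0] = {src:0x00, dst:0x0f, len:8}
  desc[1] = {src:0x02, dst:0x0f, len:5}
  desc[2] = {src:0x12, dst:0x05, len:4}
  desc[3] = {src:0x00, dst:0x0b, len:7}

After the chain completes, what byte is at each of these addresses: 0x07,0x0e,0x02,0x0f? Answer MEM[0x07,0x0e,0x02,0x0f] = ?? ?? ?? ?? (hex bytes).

#0 dst[0x0f+8] := {0x82,0x00,0xbd,0x72,0x7e,0x7b,0x21,0xa0}
#1 dst[0x0f+5] := {0xbd,0x72,0x7e,0x7b,0x21}
#2 dst[0x05+4] := {0x7b,0x21,0x7b,0x21}
#3 dst[0x0b+7] := {0x82,0x00,0xbd,0x72,0x7e,0x7b,0x21}
query mem[0x07]=0x7b, mem[0x0e]=0x72, mem[0x02]=0xbd, mem[0x0f]=0x7e

MEM[0x07,0x0e,0x02,0x0f] = 7b 72 bd 7e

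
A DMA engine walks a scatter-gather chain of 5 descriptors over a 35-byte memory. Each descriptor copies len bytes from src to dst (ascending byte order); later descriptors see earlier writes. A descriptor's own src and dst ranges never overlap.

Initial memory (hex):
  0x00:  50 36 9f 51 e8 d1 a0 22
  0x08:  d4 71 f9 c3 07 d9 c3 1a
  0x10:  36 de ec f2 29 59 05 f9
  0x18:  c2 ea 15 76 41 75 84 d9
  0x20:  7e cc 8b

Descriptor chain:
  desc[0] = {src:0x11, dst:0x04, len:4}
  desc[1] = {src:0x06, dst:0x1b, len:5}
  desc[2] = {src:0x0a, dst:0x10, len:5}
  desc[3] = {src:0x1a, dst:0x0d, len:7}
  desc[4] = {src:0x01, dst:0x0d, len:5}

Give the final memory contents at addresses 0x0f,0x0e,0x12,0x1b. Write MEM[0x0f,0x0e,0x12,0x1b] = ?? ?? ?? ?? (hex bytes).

D0: mem[0x04..0x07] <- [de ec f2 29]
D1: mem[0x1b..0x1f] <- [f2 29 d4 71 f9]
D2: mem[0x10..0x14] <- [f9 c3 07 d9 c3]
D3: mem[0x0d..0x13] <- [15 f2 29 d4 71 f9 7e]
D4: mem[0x0d..0x11] <- [36 9f 51 de ec]
query mem[0x0f]=0x51, mem[0x0e]=0x9f, mem[0x12]=0xf9, mem[0x1b]=0xf2

MEM[0x0f,0x0e,0x12,0x1b] = 51 9f f9 f2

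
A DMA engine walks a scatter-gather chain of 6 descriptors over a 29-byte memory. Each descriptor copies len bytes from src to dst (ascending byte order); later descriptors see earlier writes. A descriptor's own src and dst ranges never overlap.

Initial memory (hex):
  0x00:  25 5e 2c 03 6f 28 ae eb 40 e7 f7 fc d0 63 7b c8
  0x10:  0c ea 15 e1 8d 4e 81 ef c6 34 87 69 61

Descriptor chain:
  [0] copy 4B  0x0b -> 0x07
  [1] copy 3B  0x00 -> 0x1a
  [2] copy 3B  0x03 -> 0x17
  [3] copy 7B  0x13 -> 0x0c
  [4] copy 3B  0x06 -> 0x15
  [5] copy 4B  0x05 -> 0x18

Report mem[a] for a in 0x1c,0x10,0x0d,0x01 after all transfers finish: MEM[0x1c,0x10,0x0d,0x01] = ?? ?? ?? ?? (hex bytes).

  after D0: wrote 4B at 0x07 = fcd0637b
  after D1: wrote 3B at 0x1a = 255e2c
  after D2: wrote 3B at 0x17 = 036f28
  after D3: wrote 7B at 0x0c = e18d4e81036f28
  after D4: wrote 3B at 0x15 = aefcd0
  after D5: wrote 4B at 0x18 = 28aefcd0
query mem[0x1c]=0x2c, mem[0x10]=0x03, mem[0x0d]=0x8d, mem[0x01]=0x5e

MEM[0x1c,0x10,0x0d,0x01] = 2c 03 8d 5e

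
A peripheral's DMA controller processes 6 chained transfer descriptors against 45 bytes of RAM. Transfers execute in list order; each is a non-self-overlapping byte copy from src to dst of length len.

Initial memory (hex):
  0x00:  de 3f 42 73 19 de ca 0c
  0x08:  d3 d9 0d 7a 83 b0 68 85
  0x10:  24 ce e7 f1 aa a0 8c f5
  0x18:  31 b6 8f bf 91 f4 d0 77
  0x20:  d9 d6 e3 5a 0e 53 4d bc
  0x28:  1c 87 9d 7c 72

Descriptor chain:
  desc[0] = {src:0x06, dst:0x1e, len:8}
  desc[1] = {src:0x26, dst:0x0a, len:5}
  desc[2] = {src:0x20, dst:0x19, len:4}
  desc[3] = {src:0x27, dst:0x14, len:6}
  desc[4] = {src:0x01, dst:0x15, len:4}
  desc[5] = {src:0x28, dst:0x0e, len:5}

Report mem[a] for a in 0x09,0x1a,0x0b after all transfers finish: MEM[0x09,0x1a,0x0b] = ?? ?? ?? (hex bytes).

D0: mem[0x1e..0x25] <- [ca 0c d3 d9 0d 7a 83 b0]
D1: mem[0x0a..0x0e] <- [4d bc 1c 87 9d]
D2: mem[0x19..0x1c] <- [d3 d9 0d 7a]
D3: mem[0x14..0x19] <- [bc 1c 87 9d 7c 72]
D4: mem[0x15..0x18] <- [3f 42 73 19]
D5: mem[0x0e..0x12] <- [1c 87 9d 7c 72]
query mem[0x09]=0xd9, mem[0x1a]=0xd9, mem[0x0b]=0xbc

MEM[0x09,0x1a,0x0b] = d9 d9 bc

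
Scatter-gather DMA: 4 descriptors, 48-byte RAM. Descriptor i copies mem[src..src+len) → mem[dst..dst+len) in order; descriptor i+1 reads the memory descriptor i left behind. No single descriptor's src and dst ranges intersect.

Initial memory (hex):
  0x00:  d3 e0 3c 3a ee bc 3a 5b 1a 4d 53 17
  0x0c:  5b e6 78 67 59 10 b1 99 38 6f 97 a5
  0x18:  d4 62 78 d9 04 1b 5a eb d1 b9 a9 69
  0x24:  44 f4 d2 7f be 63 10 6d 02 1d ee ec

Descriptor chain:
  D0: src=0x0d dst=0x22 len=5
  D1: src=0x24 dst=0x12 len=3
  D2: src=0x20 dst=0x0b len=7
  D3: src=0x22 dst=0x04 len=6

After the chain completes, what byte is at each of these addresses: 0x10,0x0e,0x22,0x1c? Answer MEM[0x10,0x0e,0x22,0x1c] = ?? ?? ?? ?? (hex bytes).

MEM[0x10,0x0e,0x22,0x1c] = 59 78 e6 04

#0 dst[0x22+5] := {0xe6,0x78,0x67,0x59,0x10}
#1 dst[0x12+3] := {0x67,0x59,0x10}
#2 dst[0x0b+7] := {0xd1,0xb9,0xe6,0x78,0x67,0x59,0x10}
#3 dst[0x04+6] := {0xe6,0x78,0x67,0x59,0x10,0x7f}
query mem[0x10]=0x59, mem[0x0e]=0x78, mem[0x22]=0xe6, mem[0x1c]=0x04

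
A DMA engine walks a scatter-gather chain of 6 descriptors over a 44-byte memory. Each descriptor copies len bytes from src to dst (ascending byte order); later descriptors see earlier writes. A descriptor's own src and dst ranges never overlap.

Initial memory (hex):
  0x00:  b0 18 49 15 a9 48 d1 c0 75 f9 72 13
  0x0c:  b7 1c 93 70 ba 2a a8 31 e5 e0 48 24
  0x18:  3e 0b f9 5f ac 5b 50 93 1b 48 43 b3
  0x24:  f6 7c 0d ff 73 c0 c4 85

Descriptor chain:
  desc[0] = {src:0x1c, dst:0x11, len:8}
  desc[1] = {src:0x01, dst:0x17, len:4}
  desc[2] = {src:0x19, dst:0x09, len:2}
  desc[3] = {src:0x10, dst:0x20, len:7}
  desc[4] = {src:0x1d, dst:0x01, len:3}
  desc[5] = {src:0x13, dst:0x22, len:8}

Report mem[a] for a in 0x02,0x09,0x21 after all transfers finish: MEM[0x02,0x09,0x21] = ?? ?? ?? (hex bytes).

#0 dst[0x11+8] := {0xac,0x5b,0x50,0x93,0x1b,0x48,0x43,0xb3}
#1 dst[0x17+4] := {0x18,0x49,0x15,0xa9}
#2 dst[0x09+2] := {0x15,0xa9}
#3 dst[0x20+7] := {0xba,0xac,0x5b,0x50,0x93,0x1b,0x48}
#4 dst[0x01+3] := {0x5b,0x50,0x93}
#5 dst[0x22+8] := {0x50,0x93,0x1b,0x48,0x18,0x49,0x15,0xa9}
query mem[0x02]=0x50, mem[0x09]=0x15, mem[0x21]=0xac

MEM[0x02,0x09,0x21] = 50 15 ac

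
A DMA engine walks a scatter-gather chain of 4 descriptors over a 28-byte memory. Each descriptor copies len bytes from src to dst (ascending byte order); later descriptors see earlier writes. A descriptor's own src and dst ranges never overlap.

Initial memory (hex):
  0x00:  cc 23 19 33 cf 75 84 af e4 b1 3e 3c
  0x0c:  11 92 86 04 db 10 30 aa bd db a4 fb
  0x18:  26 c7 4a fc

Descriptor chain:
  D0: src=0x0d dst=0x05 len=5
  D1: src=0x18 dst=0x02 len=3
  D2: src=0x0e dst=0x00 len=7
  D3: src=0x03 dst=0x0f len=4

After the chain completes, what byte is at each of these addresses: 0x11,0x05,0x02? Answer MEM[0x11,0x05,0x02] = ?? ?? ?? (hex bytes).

#0 dst[0x05+5] := {0x92,0x86,0x04,0xdb,0x10}
#1 dst[0x02+3] := {0x26,0xc7,0x4a}
#2 dst[0x00+7] := {0x86,0x04,0xdb,0x10,0x30,0xaa,0xbd}
#3 dst[0x0f+4] := {0x10,0x30,0xaa,0xbd}
query mem[0x11]=0xaa, mem[0x05]=0xaa, mem[0x02]=0xdb

MEM[0x11,0x05,0x02] = aa aa db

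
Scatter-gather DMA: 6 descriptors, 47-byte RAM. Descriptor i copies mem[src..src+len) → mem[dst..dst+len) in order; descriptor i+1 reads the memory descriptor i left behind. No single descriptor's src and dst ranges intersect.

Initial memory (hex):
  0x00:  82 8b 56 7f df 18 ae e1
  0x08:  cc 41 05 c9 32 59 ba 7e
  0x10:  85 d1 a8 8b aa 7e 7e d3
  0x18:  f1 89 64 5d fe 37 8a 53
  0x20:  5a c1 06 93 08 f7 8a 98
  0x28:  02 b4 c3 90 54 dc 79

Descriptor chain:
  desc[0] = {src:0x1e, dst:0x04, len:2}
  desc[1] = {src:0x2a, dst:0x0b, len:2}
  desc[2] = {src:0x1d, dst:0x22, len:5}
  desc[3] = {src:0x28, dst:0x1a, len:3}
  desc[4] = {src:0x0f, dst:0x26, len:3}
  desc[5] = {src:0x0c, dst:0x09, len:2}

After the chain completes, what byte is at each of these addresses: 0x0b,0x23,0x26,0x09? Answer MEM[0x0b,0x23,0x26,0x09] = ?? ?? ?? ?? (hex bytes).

[0] 0x1e->0x04 len=2 : 8a 53
[1] 0x2a->0x0b len=2 : c3 90
[2] 0x1d->0x22 len=5 : 37 8a 53 5a c1
[3] 0x28->0x1a len=3 : 02 b4 c3
[4] 0x0f->0x26 len=3 : 7e 85 d1
[5] 0x0c->0x09 len=2 : 90 59
query mem[0x0b]=0xc3, mem[0x23]=0x8a, mem[0x26]=0x7e, mem[0x09]=0x90

MEM[0x0b,0x23,0x26,0x09] = c3 8a 7e 90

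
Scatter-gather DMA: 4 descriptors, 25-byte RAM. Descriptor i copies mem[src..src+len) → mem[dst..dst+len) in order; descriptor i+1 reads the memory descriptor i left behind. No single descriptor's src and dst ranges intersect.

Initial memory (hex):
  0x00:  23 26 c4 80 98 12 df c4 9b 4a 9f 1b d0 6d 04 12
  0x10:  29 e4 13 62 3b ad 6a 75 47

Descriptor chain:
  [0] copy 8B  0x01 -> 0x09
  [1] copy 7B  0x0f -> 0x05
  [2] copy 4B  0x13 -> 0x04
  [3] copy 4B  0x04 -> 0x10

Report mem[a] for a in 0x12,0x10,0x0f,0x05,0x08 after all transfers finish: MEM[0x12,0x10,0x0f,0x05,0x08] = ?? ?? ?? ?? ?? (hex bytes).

#0 dst[0x09+8] := {0x26,0xc4,0x80,0x98,0x12,0xdf,0xc4,0x9b}
#1 dst[0x05+7] := {0xc4,0x9b,0xe4,0x13,0x62,0x3b,0xad}
#2 dst[0x04+4] := {0x62,0x3b,0xad,0x6a}
#3 dst[0x10+4] := {0x62,0x3b,0xad,0x6a}
query mem[0x12]=0xad, mem[0x10]=0x62, mem[0x0f]=0xc4, mem[0x05]=0x3b, mem[0x08]=0x13

MEM[0x12,0x10,0x0f,0x05,0x08] = ad 62 c4 3b 13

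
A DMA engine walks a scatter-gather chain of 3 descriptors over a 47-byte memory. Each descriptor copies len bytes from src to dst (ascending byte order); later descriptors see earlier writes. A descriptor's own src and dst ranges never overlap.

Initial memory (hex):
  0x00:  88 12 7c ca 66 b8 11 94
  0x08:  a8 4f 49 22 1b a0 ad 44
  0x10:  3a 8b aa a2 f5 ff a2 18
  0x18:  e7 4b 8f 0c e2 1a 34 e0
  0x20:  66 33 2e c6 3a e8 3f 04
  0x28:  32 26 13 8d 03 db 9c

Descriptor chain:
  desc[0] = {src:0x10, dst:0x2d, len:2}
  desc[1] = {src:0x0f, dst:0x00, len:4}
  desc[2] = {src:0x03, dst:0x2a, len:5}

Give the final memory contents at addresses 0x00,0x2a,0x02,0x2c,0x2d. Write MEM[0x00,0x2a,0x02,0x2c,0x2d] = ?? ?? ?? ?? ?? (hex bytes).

MEM[0x00,0x2a,0x02,0x2c,0x2d] = 44 aa 8b b8 11

D0: mem[0x2d..0x2e] <- [3a 8b]
D1: mem[0x00..0x03] <- [44 3a 8b aa]
D2: mem[0x2a..0x2e] <- [aa 66 b8 11 94]
query mem[0x00]=0x44, mem[0x2a]=0xaa, mem[0x02]=0x8b, mem[0x2c]=0xb8, mem[0x2d]=0x11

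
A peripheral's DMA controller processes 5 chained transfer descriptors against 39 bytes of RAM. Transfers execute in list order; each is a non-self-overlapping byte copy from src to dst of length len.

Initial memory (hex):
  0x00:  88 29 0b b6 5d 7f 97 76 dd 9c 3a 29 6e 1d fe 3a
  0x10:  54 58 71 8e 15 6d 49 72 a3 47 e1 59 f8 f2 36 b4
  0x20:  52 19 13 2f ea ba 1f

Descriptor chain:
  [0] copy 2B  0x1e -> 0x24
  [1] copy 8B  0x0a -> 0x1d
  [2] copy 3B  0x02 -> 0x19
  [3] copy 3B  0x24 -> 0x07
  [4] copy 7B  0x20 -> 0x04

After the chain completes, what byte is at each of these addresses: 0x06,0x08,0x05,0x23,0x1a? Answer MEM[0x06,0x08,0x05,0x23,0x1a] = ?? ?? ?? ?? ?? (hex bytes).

  after D0: wrote 2B at 0x24 = 36b4
  after D1: wrote 8B at 0x1d = 3a296e1dfe3a5458
  after D2: wrote 3B at 0x19 = 0bb65d
  after D3: wrote 3B at 0x07 = 58b41f
  after D4: wrote 7B at 0x04 = 1dfe3a5458b41f
query mem[0x06]=0x3a, mem[0x08]=0x58, mem[0x05]=0xfe, mem[0x23]=0x54, mem[0x1a]=0xb6

MEM[0x06,0x08,0x05,0x23,0x1a] = 3a 58 fe 54 b6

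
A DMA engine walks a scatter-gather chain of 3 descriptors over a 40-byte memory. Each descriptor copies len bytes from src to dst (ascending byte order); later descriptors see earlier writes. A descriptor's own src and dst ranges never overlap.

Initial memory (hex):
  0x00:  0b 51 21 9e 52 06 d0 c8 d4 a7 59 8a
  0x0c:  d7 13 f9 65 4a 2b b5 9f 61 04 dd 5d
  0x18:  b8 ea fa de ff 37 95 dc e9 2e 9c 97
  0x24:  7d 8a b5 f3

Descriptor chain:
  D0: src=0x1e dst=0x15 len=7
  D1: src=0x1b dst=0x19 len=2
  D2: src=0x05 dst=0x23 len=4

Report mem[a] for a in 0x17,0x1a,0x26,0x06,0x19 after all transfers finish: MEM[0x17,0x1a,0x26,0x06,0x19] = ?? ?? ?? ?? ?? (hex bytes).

D0: mem[0x15..0x1b] <- [95 dc e9 2e 9c 97 7d]
D1: mem[0x19..0x1a] <- [7d ff]
D2: mem[0x23..0x26] <- [06 d0 c8 d4]
query mem[0x17]=0xe9, mem[0x1a]=0xff, mem[0x26]=0xd4, mem[0x06]=0xd0, mem[0x19]=0x7d

MEM[0x17,0x1a,0x26,0x06,0x19] = e9 ff d4 d0 7d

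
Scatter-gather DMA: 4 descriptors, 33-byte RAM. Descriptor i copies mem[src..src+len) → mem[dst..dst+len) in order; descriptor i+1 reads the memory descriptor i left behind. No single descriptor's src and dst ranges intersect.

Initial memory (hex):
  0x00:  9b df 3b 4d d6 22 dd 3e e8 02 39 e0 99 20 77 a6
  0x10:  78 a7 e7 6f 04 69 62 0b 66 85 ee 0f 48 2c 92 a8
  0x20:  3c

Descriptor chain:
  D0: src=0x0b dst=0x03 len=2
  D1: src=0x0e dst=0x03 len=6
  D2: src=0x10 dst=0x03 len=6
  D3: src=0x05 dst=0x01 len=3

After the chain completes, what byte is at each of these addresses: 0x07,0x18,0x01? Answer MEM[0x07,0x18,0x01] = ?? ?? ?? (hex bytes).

#0 dst[0x03+2] := {0xe0,0x99}
#1 dst[0x03+6] := {0x77,0xa6,0x78,0xa7,0xe7,0x6f}
#2 dst[0x03+6] := {0x78,0xa7,0xe7,0x6f,0x04,0x69}
#3 dst[0x01+3] := {0xe7,0x6f,0x04}
query mem[0x07]=0x04, mem[0x18]=0x66, mem[0x01]=0xe7

MEM[0x07,0x18,0x01] = 04 66 e7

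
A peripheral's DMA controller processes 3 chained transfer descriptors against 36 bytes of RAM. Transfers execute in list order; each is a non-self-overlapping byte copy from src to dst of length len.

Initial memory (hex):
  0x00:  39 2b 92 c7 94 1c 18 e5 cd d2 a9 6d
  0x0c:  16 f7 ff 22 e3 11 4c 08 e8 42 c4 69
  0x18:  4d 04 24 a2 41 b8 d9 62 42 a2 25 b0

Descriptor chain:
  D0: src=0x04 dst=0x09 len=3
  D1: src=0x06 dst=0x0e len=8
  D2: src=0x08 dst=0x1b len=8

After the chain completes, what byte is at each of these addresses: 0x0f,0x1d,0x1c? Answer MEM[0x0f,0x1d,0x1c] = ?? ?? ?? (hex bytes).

D0: mem[0x09..0x0b] <- [94 1c 18]
D1: mem[0x0e..0x15] <- [18 e5 cd 94 1c 18 16 f7]
D2: mem[0x1b..0x22] <- [cd 94 1c 18 16 f7 18 e5]
query mem[0x0f]=0xe5, mem[0x1d]=0x1c, mem[0x1c]=0x94

MEM[0x0f,0x1d,0x1c] = e5 1c 94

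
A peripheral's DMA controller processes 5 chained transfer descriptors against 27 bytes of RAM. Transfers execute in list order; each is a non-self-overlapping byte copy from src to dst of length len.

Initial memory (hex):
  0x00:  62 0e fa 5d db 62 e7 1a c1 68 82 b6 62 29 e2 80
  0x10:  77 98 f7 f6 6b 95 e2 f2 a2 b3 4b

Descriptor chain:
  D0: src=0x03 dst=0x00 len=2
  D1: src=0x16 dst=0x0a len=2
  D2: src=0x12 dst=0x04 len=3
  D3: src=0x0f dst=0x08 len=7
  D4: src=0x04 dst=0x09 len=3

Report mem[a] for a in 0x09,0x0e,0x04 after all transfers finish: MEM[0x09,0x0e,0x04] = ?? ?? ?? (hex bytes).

MEM[0x09,0x0e,0x04] = f7 95 f7

#0 dst[0x00+2] := {0x5d,0xdb}
#1 dst[0x0a+2] := {0xe2,0xf2}
#2 dst[0x04+3] := {0xf7,0xf6,0x6b}
#3 dst[0x08+7] := {0x80,0x77,0x98,0xf7,0xf6,0x6b,0x95}
#4 dst[0x09+3] := {0xf7,0xf6,0x6b}
query mem[0x09]=0xf7, mem[0x0e]=0x95, mem[0x04]=0xf7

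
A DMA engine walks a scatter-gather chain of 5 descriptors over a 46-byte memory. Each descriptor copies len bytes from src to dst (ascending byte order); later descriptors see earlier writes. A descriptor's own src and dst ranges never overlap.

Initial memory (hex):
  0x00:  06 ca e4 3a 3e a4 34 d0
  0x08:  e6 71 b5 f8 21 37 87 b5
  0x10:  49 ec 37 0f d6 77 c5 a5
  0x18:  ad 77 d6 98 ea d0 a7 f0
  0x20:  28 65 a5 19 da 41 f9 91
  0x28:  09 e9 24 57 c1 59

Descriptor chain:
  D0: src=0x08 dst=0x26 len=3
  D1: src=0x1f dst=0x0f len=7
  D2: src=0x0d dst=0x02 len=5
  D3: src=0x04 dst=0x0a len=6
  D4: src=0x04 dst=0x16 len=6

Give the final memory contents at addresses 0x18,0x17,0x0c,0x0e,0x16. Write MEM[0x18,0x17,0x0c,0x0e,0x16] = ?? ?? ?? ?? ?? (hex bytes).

MEM[0x18,0x17,0x0c,0x0e,0x16] = 65 28 65 e6 f0

[0] 0x08->0x26 len=3 : e6 71 b5
[1] 0x1f->0x0f len=7 : f0 28 65 a5 19 da 41
[2] 0x0d->0x02 len=5 : 37 87 f0 28 65
[3] 0x04->0x0a len=6 : f0 28 65 d0 e6 71
[4] 0x04->0x16 len=6 : f0 28 65 d0 e6 71
query mem[0x18]=0x65, mem[0x17]=0x28, mem[0x0c]=0x65, mem[0x0e]=0xe6, mem[0x16]=0xf0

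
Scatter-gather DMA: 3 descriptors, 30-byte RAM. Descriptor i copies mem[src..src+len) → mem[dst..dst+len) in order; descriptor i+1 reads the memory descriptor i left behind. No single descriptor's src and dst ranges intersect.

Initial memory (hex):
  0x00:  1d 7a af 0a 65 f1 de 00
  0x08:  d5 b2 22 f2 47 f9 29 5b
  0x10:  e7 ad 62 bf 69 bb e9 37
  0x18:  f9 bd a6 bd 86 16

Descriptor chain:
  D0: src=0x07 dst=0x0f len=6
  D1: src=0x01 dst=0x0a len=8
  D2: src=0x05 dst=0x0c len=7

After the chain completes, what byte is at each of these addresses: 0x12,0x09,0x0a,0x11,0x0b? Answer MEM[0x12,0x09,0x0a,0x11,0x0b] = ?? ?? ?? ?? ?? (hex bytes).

  after D0: wrote 6B at 0x0f = 00d5b222f247
  after D1: wrote 8B at 0x0a = 7aaf0a65f1de00d5
  after D2: wrote 7B at 0x0c = f1de00d5b27aaf
query mem[0x12]=0xaf, mem[0x09]=0xb2, mem[0x0a]=0x7a, mem[0x11]=0x7a, mem[0x0b]=0xaf

MEM[0x12,0x09,0x0a,0x11,0x0b] = af b2 7a 7a af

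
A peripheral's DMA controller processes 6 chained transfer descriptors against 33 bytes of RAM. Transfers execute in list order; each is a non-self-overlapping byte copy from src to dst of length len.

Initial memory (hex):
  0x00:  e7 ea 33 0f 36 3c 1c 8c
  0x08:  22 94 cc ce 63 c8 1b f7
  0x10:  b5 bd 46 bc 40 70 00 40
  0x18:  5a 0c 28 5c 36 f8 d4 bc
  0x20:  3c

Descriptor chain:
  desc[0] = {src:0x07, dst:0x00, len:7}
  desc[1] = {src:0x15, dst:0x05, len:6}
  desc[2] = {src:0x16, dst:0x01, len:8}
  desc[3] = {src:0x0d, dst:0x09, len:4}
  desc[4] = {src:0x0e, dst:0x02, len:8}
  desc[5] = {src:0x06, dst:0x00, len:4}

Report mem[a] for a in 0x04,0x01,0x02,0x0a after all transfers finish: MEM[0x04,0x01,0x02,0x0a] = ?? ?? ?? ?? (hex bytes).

MEM[0x04,0x01,0x02,0x0a] = b5 bc 40 1b

D0: mem[0x00..0x06] <- [8c 22 94 cc ce 63 c8]
D1: mem[0x05..0x0a] <- [70 00 40 5a 0c 28]
D2: mem[0x01..0x08] <- [00 40 5a 0c 28 5c 36 f8]
D3: mem[0x09..0x0c] <- [c8 1b f7 b5]
D4: mem[0x02..0x09] <- [1b f7 b5 bd 46 bc 40 70]
D5: mem[0x00..0x03] <- [46 bc 40 70]
query mem[0x04]=0xb5, mem[0x01]=0xbc, mem[0x02]=0x40, mem[0x0a]=0x1b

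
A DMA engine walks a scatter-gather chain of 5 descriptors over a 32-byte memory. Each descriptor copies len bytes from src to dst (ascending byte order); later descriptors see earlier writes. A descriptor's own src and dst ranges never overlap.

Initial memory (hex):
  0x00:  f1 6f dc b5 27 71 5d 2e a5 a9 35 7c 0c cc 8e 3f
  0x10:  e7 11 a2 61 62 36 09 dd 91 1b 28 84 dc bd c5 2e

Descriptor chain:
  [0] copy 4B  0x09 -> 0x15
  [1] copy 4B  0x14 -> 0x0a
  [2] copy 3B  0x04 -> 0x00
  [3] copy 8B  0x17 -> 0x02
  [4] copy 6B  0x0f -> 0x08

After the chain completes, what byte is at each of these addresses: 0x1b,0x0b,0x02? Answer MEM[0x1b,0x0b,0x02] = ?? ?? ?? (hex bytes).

MEM[0x1b,0x0b,0x02] = 84 a2 7c

#0 dst[0x15+4] := {0xa9,0x35,0x7c,0x0c}
#1 dst[0x0a+4] := {0x62,0xa9,0x35,0x7c}
#2 dst[0x00+3] := {0x27,0x71,0x5d}
#3 dst[0x02+8] := {0x7c,0x0c,0x1b,0x28,0x84,0xdc,0xbd,0xc5}
#4 dst[0x08+6] := {0x3f,0xe7,0x11,0xa2,0x61,0x62}
query mem[0x1b]=0x84, mem[0x0b]=0xa2, mem[0x02]=0x7c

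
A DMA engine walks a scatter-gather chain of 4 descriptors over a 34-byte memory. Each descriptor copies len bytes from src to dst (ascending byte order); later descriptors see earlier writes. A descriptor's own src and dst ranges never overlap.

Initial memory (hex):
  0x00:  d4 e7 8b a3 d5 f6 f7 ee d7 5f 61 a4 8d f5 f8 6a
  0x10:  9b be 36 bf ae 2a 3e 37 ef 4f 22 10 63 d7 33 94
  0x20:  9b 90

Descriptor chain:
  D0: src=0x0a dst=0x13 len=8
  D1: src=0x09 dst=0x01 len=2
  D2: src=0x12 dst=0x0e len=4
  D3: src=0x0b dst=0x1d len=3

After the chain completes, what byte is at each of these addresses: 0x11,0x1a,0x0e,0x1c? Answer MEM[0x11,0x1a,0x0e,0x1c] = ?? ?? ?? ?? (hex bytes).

  after D0: wrote 8B at 0x13 = 61a48df5f86a9bbe
  after D1: wrote 2B at 0x01 = 5f61
  after D2: wrote 4B at 0x0e = 3661a48d
  after D3: wrote 3B at 0x1d = a48df5
query mem[0x11]=0x8d, mem[0x1a]=0xbe, mem[0x0e]=0x36, mem[0x1c]=0x63

MEM[0x11,0x1a,0x0e,0x1c] = 8d be 36 63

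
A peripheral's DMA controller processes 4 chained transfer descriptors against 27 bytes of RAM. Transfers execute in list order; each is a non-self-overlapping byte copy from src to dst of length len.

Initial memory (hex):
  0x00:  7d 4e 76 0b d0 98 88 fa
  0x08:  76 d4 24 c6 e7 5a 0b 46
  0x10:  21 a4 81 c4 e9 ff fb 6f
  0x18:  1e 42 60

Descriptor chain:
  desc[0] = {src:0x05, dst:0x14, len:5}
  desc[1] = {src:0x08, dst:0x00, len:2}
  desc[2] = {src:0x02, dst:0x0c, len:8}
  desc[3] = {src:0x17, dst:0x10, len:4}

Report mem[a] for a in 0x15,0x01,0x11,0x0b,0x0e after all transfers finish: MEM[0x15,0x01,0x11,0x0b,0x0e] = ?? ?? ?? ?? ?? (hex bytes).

MEM[0x15,0x01,0x11,0x0b,0x0e] = 88 d4 d4 c6 d0

  after D0: wrote 5B at 0x14 = 9888fa76d4
  after D1: wrote 2B at 0x00 = 76d4
  after D2: wrote 8B at 0x0c = 760bd09888fa76d4
  after D3: wrote 4B at 0x10 = 76d44260
query mem[0x15]=0x88, mem[0x01]=0xd4, mem[0x11]=0xd4, mem[0x0b]=0xc6, mem[0x0e]=0xd0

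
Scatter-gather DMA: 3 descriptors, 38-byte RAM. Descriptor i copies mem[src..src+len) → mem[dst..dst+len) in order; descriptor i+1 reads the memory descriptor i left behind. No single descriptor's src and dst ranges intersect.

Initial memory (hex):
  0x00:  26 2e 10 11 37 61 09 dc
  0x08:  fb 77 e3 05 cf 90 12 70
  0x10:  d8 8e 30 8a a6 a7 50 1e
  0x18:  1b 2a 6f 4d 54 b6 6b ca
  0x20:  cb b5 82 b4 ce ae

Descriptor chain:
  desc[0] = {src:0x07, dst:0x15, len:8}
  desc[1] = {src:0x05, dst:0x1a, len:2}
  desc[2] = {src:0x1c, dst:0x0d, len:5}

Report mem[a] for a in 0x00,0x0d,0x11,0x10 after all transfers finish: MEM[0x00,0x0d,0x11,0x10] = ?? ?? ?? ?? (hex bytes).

D0: mem[0x15..0x1c] <- [dc fb 77 e3 05 cf 90 12]
D1: mem[0x1a..0x1b] <- [61 09]
D2: mem[0x0d..0x11] <- [12 b6 6b ca cb]
query mem[0x00]=0x26, mem[0x0d]=0x12, mem[0x11]=0xcb, mem[0x10]=0xca

MEM[0x00,0x0d,0x11,0x10] = 26 12 cb ca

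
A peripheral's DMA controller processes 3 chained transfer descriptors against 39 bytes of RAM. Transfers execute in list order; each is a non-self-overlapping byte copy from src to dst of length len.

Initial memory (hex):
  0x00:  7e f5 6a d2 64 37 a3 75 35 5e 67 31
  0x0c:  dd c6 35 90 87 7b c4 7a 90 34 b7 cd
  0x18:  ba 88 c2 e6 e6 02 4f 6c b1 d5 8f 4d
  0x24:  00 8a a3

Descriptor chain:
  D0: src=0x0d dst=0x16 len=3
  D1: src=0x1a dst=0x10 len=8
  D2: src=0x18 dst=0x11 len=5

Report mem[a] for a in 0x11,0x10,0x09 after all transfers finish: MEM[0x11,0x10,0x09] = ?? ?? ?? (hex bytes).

MEM[0x11,0x10,0x09] = 90 c2 5e

D0: mem[0x16..0x18] <- [c6 35 90]
D1: mem[0x10..0x17] <- [c2 e6 e6 02 4f 6c b1 d5]
D2: mem[0x11..0x15] <- [90 88 c2 e6 e6]
query mem[0x11]=0x90, mem[0x10]=0xc2, mem[0x09]=0x5e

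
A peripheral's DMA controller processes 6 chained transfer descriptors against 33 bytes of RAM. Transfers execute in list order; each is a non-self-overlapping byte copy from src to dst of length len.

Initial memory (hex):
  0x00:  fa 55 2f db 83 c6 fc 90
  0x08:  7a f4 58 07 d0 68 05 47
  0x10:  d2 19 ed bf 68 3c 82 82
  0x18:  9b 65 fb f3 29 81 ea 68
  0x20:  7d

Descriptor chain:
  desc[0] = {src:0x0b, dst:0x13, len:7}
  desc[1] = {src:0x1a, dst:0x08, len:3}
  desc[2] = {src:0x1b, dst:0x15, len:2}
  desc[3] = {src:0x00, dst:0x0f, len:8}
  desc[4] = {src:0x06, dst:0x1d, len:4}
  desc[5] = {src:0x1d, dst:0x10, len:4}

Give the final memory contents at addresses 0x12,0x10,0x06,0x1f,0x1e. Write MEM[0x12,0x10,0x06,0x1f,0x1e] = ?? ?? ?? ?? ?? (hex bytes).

#0 dst[0x13+7] := {0x07,0xd0,0x68,0x05,0x47,0xd2,0x19}
#1 dst[0x08+3] := {0xfb,0xf3,0x29}
#2 dst[0x15+2] := {0xf3,0x29}
#3 dst[0x0f+8] := {0xfa,0x55,0x2f,0xdb,0x83,0xc6,0xfc,0x90}
#4 dst[0x1d+4] := {0xfc,0x90,0xfb,0xf3}
#5 dst[0x10+4] := {0xfc,0x90,0xfb,0xf3}
query mem[0x12]=0xfb, mem[0x10]=0xfc, mem[0x06]=0xfc, mem[0x1f]=0xfb, mem[0x1e]=0x90

MEM[0x12,0x10,0x06,0x1f,0x1e] = fb fc fc fb 90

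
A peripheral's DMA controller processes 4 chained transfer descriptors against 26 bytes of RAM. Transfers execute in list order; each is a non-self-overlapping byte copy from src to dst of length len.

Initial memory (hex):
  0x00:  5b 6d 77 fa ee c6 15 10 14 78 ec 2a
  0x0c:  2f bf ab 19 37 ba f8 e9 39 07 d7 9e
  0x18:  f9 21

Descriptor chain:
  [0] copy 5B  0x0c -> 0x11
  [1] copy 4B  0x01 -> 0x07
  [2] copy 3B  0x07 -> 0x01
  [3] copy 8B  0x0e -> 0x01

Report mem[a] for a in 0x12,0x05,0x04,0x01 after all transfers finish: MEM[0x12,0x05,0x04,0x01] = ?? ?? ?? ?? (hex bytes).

[0] 0x0c->0x11 len=5 : 2f bf ab 19 37
[1] 0x01->0x07 len=4 : 6d 77 fa ee
[2] 0x07->0x01 len=3 : 6d 77 fa
[3] 0x0e->0x01 len=8 : ab 19 37 2f bf ab 19 37
query mem[0x12]=0xbf, mem[0x05]=0xbf, mem[0x04]=0x2f, mem[0x01]=0xab

MEM[0x12,0x05,0x04,0x01] = bf bf 2f ab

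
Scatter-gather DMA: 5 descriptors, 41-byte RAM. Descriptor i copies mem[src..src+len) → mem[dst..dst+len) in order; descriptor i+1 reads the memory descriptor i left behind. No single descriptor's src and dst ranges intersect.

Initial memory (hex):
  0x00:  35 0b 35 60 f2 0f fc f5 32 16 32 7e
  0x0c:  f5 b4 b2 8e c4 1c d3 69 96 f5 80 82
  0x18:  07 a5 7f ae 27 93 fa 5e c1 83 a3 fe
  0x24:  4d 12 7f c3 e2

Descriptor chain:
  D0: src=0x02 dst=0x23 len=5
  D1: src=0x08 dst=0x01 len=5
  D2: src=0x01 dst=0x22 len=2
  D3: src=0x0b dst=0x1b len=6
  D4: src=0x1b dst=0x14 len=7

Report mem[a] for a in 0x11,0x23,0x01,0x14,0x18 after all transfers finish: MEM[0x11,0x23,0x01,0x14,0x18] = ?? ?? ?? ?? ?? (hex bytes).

[0] 0x02->0x23 len=5 : 35 60 f2 0f fc
[1] 0x08->0x01 len=5 : 32 16 32 7e f5
[2] 0x01->0x22 len=2 : 32 16
[3] 0x0b->0x1b len=6 : 7e f5 b4 b2 8e c4
[4] 0x1b->0x14 len=7 : 7e f5 b4 b2 8e c4 83
query mem[0x11]=0x1c, mem[0x23]=0x16, mem[0x01]=0x32, mem[0x14]=0x7e, mem[0x18]=0x8e

MEM[0x11,0x23,0x01,0x14,0x18] = 1c 16 32 7e 8e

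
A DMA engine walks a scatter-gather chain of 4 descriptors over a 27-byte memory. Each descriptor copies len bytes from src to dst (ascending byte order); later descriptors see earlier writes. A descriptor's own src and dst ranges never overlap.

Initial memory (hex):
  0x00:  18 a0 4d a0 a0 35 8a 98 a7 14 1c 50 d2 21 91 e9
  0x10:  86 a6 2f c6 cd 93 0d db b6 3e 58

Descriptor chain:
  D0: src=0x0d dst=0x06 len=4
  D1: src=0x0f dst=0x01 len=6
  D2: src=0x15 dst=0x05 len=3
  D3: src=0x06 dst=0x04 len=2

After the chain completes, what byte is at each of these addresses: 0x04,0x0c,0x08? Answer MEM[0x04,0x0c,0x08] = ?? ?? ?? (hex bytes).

#0 dst[0x06+4] := {0x21,0x91,0xe9,0x86}
#1 dst[0x01+6] := {0xe9,0x86,0xa6,0x2f,0xc6,0xcd}
#2 dst[0x05+3] := {0x93,0x0d,0xdb}
#3 dst[0x04+2] := {0x0d,0xdb}
query mem[0x04]=0x0d, mem[0x0c]=0xd2, mem[0x08]=0xe9

MEM[0x04,0x0c,0x08] = 0d d2 e9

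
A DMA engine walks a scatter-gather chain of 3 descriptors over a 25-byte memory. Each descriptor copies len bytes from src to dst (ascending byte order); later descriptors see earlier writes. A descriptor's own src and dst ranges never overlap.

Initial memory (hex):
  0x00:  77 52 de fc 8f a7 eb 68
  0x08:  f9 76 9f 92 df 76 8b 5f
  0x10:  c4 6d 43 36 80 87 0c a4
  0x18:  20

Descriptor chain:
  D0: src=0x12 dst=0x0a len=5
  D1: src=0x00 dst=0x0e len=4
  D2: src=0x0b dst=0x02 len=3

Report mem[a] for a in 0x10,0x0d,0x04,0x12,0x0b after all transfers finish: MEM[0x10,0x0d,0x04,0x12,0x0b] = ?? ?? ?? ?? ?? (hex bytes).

MEM[0x10,0x0d,0x04,0x12,0x0b] = de 87 87 43 36

[0] 0x12->0x0a len=5 : 43 36 80 87 0c
[1] 0x00->0x0e len=4 : 77 52 de fc
[2] 0x0b->0x02 len=3 : 36 80 87
query mem[0x10]=0xde, mem[0x0d]=0x87, mem[0x04]=0x87, mem[0x12]=0x43, mem[0x0b]=0x36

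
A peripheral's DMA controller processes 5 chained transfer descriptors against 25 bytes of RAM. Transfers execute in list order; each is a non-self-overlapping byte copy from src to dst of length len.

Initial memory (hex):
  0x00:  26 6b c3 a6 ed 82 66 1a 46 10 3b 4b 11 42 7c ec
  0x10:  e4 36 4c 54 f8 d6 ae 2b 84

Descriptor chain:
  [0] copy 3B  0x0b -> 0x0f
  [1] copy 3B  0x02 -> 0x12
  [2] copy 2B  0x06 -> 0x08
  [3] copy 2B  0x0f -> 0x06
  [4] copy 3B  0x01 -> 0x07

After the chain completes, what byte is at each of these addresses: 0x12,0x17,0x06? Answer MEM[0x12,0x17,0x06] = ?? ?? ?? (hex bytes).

MEM[0x12,0x17,0x06] = c3 2b 4b

[0] 0x0b->0x0f len=3 : 4b 11 42
[1] 0x02->0x12 len=3 : c3 a6 ed
[2] 0x06->0x08 len=2 : 66 1a
[3] 0x0f->0x06 len=2 : 4b 11
[4] 0x01->0x07 len=3 : 6b c3 a6
query mem[0x12]=0xc3, mem[0x17]=0x2b, mem[0x06]=0x4b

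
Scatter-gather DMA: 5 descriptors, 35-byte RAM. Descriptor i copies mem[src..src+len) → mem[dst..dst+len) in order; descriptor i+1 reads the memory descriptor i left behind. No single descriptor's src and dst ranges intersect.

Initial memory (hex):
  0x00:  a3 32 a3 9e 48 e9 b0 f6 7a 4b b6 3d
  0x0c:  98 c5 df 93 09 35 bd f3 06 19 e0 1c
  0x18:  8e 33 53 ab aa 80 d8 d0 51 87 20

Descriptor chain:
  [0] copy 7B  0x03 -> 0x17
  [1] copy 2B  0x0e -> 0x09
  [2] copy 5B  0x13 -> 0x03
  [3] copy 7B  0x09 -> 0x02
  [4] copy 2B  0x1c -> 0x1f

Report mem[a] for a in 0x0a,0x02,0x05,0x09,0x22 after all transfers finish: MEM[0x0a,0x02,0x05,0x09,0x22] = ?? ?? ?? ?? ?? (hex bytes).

#0 dst[0x17+7] := {0x9e,0x48,0xe9,0xb0,0xf6,0x7a,0x4b}
#1 dst[0x09+2] := {0xdf,0x93}
#2 dst[0x03+5] := {0xf3,0x06,0x19,0xe0,0x9e}
#3 dst[0x02+7] := {0xdf,0x93,0x3d,0x98,0xc5,0xdf,0x93}
#4 dst[0x1f+2] := {0x7a,0x4b}
query mem[0x0a]=0x93, mem[0x02]=0xdf, mem[0x05]=0x98, mem[0x09]=0xdf, mem[0x22]=0x20

MEM[0x0a,0x02,0x05,0x09,0x22] = 93 df 98 df 20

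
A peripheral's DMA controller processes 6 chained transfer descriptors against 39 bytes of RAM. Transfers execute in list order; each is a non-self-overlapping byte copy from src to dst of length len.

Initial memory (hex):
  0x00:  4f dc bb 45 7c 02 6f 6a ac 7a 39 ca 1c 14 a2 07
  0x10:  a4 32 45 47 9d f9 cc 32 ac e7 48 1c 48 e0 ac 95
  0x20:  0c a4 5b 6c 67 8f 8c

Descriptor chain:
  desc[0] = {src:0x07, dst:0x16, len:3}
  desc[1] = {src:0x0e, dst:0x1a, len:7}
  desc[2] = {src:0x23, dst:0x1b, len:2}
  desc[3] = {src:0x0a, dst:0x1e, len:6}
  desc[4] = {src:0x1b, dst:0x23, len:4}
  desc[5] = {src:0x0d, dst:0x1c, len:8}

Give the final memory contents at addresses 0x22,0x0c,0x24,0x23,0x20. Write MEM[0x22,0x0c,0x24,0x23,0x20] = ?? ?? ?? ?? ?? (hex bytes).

D0: mem[0x16..0x18] <- [6a ac 7a]
D1: mem[0x1a..0x20] <- [a2 07 a4 32 45 47 9d]
D2: mem[0x1b..0x1c] <- [6c 67]
D3: mem[0x1e..0x23] <- [39 ca 1c 14 a2 07]
D4: mem[0x23..0x26] <- [6c 67 32 39]
D5: mem[0x1c..0x23] <- [14 a2 07 a4 32 45 47 9d]
query mem[0x22]=0x47, mem[0x0c]=0x1c, mem[0x24]=0x67, mem[0x23]=0x9d, mem[0x20]=0x32

MEM[0x22,0x0c,0x24,0x23,0x20] = 47 1c 67 9d 32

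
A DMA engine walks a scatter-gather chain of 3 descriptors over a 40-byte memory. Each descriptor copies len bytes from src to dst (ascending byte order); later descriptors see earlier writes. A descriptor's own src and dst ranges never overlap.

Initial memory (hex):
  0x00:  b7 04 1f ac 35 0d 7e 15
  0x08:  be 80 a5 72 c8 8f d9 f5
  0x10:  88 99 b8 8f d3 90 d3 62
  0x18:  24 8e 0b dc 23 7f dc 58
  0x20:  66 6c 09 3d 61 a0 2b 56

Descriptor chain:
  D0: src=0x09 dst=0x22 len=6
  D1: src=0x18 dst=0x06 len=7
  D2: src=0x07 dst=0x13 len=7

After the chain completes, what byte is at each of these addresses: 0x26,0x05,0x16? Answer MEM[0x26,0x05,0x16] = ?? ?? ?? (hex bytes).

#0 dst[0x22+6] := {0x80,0xa5,0x72,0xc8,0x8f,0xd9}
#1 dst[0x06+7] := {0x24,0x8e,0x0b,0xdc,0x23,0x7f,0xdc}
#2 dst[0x13+7] := {0x8e,0x0b,0xdc,0x23,0x7f,0xdc,0x8f}
query mem[0x26]=0x8f, mem[0x05]=0x0d, mem[0x16]=0x23

MEM[0x26,0x05,0x16] = 8f 0d 23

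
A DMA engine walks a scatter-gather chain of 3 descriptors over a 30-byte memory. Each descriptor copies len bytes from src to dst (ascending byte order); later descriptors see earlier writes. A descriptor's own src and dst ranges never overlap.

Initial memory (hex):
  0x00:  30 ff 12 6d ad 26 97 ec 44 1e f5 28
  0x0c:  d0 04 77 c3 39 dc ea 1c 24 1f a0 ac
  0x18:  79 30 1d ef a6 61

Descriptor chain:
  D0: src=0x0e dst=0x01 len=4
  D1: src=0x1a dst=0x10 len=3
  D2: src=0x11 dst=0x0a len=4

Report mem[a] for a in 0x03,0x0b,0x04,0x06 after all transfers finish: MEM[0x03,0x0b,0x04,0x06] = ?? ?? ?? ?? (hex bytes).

MEM[0x03,0x0b,0x04,0x06] = 39 a6 dc 97

D0: mem[0x01..0x04] <- [77 c3 39 dc]
D1: mem[0x10..0x12] <- [1d ef a6]
D2: mem[0x0a..0x0d] <- [ef a6 1c 24]
query mem[0x03]=0x39, mem[0x0b]=0xa6, mem[0x04]=0xdc, mem[0x06]=0x97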